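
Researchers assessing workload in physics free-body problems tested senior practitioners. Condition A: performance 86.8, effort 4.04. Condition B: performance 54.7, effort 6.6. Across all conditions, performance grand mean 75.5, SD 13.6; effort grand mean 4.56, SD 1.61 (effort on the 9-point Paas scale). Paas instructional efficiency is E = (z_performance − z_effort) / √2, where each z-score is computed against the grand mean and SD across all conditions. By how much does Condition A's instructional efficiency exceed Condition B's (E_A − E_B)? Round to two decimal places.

Condition A: z_P = (86.8 − 75.5)/13.6 = 0.8309; z_E = (4.04 − 4.56)/1.61 = -0.3230; E_A = (0.8309 − (-0.3230))/√2 = 0.8159.
Condition B: z_P = (54.7 − 75.5)/13.6 = -1.5294; z_E = (6.6 − 4.56)/1.61 = 1.2671; E_B = (-1.5294 − 1.2671)/√2 = -1.9774.
E_A − E_B = 0.8159 − (-1.9774) = 2.7933 ≈ 2.79.

2.79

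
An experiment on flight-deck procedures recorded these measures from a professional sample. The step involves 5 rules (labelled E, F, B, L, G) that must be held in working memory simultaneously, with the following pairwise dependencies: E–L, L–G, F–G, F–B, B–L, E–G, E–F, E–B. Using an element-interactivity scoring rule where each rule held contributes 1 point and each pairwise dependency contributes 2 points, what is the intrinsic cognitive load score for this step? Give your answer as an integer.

Count of rules held simultaneously: 5.
Count of pairwise dependencies listed: 8.
Element contribution: 5 × 1 = 5.
Interaction contribution: 8 × 2 = 16.
Intrinsic load = 5 + 16 = 21.

21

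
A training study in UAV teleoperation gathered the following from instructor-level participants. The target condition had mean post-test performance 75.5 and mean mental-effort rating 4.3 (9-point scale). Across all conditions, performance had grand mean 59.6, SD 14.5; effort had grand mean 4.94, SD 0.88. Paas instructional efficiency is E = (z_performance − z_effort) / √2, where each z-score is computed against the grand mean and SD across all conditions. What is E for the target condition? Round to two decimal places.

1.29

z_performance = (75.5 − 59.6) / 14.5 = 15.9000 / 14.5 = 1.0966.
z_effort = (4.3 − 4.94) / 0.88 = -0.6400 / 0.88 = -0.7273.
z_P − z_E = 1.0966 − (-0.7273) = 1.8239.
E = 1.8239 / √2 = 1.8239 / 1.41421 = 1.2897 ≈ 1.29.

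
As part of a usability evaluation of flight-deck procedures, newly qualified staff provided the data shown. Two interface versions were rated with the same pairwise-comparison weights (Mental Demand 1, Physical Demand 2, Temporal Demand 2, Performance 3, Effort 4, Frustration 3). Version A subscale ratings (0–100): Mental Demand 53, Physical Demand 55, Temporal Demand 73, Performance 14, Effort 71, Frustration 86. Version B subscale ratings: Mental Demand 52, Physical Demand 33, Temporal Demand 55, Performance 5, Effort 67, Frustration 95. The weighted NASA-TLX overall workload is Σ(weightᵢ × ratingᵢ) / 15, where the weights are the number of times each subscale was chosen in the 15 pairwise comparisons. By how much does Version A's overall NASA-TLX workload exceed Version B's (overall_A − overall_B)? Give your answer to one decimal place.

Version A weighted sum = 1·53 + 2·55 + 2·73 + 3·14 + 4·71 + 3·86 = 53 + 110 + 146 + 42 + 284 + 258 = 893; overall_A = 893/15 = 59.5333.
Version B weighted sum = 1·52 + 2·33 + 2·55 + 3·5 + 4·67 + 3·95 = 52 + 66 + 110 + 15 + 268 + 285 = 796; overall_B = 796/15 = 53.0667.
Difference = 59.5333 − 53.0667 = 6.4666 ≈ 6.5.

6.5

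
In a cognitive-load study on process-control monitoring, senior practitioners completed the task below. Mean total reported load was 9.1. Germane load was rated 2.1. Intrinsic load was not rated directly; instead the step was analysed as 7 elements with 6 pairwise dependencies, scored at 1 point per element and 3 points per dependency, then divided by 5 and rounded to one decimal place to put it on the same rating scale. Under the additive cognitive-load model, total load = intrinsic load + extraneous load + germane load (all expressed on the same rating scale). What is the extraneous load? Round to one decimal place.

2.0

Intrinsic (element-interactivity): (7 × 1 + 6 × 3) / 5 = 25 / 5 = 5.0000 → 5.0.
extraneous load = total − intrinsic − germane
             = 9.1 − 5.0 − 2.1 = 2.0.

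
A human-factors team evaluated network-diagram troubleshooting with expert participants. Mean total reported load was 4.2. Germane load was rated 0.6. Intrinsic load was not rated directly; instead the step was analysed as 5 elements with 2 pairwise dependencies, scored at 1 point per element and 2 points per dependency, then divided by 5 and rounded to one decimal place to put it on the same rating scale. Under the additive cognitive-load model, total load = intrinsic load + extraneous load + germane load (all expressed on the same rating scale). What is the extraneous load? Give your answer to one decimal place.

1.8

Intrinsic (element-interactivity): (5 × 1 + 2 × 2) / 5 = 9 / 5 = 1.8000 → 1.8.
extraneous load = total − intrinsic − germane
             = 4.2 − 1.8 − 0.6 = 1.8.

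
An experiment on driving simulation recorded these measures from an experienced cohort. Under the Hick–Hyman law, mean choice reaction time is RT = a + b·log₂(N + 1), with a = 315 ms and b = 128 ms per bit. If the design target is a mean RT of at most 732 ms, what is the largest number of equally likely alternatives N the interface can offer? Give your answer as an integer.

Set 315 + 128·log₂(N + 1) ≤ 732.
log₂(N + 1) ≤ (732 − 315) / 128 = 3.2578.
N + 1 ≤ 2^3.2578 = 9.5652.
N ≤ 8.5652, so the largest integer N is 8.

8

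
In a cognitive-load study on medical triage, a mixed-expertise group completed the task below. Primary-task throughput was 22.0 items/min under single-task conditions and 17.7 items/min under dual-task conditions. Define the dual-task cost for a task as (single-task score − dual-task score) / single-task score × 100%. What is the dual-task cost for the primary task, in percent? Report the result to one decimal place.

Cost = (22.0 − 17.7) / 22.0 × 100%
     = 4.3000 / 22.0 × 100% = 19.5455%.
≈ 19.5%.

19.5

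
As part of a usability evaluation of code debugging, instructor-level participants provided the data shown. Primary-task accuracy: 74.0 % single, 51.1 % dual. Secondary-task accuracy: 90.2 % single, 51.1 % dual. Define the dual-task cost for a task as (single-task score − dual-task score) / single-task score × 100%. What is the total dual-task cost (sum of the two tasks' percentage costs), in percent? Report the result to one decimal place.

74.3

Primary cost = (74.0 − 51.1) / 74.0 × 100% = 30.9459%.
Secondary cost = (90.2 − 51.1) / 90.2 × 100% = 43.3481%.
Total = 30.9459% + 43.3481% = 74.2940% ≈ 74.3%.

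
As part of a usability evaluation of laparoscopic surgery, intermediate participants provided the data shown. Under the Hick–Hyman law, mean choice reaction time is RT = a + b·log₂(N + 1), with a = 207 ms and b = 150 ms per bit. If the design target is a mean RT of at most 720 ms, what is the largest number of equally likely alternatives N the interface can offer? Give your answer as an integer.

Set 207 + 150·log₂(N + 1) ≤ 720.
log₂(N + 1) ≤ (720 − 207) / 150 = 3.4200.
N + 1 ≤ 2^3.4200 = 10.7034.
N ≤ 9.7034, so the largest integer N is 9.

9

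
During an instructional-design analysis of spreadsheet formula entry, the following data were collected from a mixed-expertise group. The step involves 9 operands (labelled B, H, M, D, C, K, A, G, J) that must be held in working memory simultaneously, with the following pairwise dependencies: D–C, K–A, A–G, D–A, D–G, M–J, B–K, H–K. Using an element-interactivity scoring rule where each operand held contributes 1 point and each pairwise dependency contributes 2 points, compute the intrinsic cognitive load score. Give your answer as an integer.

Count of operands held simultaneously: 9.
Count of pairwise dependencies listed: 8.
Element contribution: 9 × 1 = 9.
Interaction contribution: 8 × 2 = 16.
Intrinsic load = 9 + 16 = 25.

25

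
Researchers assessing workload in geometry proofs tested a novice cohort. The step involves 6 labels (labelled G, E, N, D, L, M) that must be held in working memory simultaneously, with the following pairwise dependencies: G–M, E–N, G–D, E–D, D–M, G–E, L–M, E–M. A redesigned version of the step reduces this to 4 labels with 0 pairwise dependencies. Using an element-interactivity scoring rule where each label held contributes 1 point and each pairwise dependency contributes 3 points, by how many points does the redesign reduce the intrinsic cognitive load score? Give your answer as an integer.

26

Original: 6 × 1 + 8 × 3 = 6 + 24 = 30.
Redesigned: 4 × 1 + 0 × 3 = 4 + 0 = 4.
Reduction = 30 − 4 = 26.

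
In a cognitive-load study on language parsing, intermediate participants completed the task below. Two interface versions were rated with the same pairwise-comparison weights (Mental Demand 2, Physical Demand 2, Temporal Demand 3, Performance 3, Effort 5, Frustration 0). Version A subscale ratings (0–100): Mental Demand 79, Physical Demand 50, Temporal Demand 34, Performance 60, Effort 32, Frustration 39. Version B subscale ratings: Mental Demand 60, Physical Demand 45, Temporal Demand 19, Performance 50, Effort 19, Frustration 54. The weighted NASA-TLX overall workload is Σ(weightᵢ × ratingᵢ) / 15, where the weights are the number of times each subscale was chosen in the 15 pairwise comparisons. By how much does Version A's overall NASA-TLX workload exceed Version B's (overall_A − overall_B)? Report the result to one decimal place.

12.5

Version A weighted sum = 2·79 + 2·50 + 3·34 + 3·60 + 5·32 + 0·39 = 158 + 100 + 102 + 180 + 160 + 0 = 700; overall_A = 700/15 = 46.6667.
Version B weighted sum = 2·60 + 2·45 + 3·19 + 3·50 + 5·19 + 0·54 = 120 + 90 + 57 + 150 + 95 + 0 = 512; overall_B = 512/15 = 34.1333.
Difference = 46.6667 − 34.1333 = 12.5334 ≈ 12.5.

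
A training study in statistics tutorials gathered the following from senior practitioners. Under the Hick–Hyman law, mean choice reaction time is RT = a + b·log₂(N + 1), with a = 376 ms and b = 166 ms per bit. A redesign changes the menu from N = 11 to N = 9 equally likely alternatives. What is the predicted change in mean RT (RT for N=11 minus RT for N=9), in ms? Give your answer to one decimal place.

43.7

RT(11) = 376 + 166·log₂(12) = 376 + 166·3.5850 = 971.1100 ms.
RT(9) = 376 + 166·log₂(10) = 376 + 166·3.3219 = 927.4354 ms.
Difference = 971.1100 − 927.4354 = 43.6746 ≈ 43.7 ms.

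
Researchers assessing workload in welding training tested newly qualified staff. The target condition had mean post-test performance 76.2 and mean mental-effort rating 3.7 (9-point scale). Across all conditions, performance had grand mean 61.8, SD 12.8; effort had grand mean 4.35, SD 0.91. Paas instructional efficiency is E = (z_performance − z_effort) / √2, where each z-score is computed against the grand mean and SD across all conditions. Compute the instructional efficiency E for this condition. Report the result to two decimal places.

z_performance = (76.2 − 61.8) / 12.8 = 14.4000 / 12.8 = 1.1250.
z_effort = (3.7 − 4.35) / 0.91 = -0.6500 / 0.91 = -0.7143.
z_P − z_E = 1.1250 − (-0.7143) = 1.8393.
E = 1.8393 / √2 = 1.8393 / 1.41421 = 1.3006 ≈ 1.30.

1.30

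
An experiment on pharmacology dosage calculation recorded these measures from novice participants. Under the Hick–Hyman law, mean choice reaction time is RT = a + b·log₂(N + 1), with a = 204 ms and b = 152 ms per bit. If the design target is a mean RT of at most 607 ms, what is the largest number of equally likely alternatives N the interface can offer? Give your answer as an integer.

Set 204 + 152·log₂(N + 1) ≤ 607.
log₂(N + 1) ≤ (607 − 204) / 152 = 2.6513.
N + 1 ≤ 2^2.6513 = 6.2823.
N ≤ 5.2823, so the largest integer N is 5.

5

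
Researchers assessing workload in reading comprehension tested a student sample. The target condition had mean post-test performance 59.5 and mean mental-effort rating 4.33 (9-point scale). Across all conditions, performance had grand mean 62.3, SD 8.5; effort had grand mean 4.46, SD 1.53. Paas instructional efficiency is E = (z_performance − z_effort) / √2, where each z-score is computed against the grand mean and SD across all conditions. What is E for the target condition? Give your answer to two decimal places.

z_performance = (59.5 − 62.3) / 8.5 = -2.8000 / 8.5 = -0.3294.
z_effort = (4.33 − 4.46) / 1.53 = -0.1300 / 1.53 = -0.0850.
z_P − z_E = -0.3294 − (-0.0850) = -0.2444.
E = -0.2444 / √2 = -0.2444 / 1.41421 = -0.1728 ≈ -0.17.

-0.17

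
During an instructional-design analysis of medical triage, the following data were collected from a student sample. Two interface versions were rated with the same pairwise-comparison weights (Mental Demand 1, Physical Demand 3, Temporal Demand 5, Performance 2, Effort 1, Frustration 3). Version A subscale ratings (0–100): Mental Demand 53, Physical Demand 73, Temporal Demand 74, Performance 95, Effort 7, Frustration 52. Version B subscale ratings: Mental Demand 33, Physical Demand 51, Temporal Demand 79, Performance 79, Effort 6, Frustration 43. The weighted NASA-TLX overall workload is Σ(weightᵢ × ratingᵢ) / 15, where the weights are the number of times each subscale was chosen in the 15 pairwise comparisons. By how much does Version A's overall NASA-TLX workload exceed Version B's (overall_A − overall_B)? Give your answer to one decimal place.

8.1

Version A weighted sum = 1·53 + 3·73 + 5·74 + 2·95 + 1·7 + 3·52 = 53 + 219 + 370 + 190 + 7 + 156 = 995; overall_A = 995/15 = 66.3333.
Version B weighted sum = 1·33 + 3·51 + 5·79 + 2·79 + 1·6 + 3·43 = 33 + 153 + 395 + 158 + 6 + 129 = 874; overall_B = 874/15 = 58.2667.
Difference = 66.3333 − 58.2667 = 8.0666 ≈ 8.1.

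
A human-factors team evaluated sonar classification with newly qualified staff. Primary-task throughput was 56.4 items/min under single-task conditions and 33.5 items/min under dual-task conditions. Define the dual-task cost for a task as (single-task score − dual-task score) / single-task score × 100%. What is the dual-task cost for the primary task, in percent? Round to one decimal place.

Cost = (56.4 − 33.5) / 56.4 × 100%
     = 22.9000 / 56.4 × 100% = 40.6028%.
≈ 40.6%.

40.6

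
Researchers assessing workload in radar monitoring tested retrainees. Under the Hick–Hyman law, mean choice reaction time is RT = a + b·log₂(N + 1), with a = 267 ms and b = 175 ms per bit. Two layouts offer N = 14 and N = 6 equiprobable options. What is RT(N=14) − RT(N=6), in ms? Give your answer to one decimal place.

192.4

RT(14) = 267 + 175·log₂(15) = 267 + 175·3.9069 = 950.7075 ms.
RT(6) = 267 + 175·log₂(7) = 267 + 175·2.8074 = 758.2950 ms.
Difference = 950.7075 − 758.2950 = 192.4125 ≈ 192.4 ms.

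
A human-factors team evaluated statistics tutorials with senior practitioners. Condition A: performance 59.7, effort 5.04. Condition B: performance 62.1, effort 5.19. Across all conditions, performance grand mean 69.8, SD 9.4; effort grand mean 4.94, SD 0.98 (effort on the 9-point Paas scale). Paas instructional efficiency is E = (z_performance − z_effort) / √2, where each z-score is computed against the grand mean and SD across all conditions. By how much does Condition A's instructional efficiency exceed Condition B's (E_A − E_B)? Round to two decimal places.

Condition A: z_P = (59.7 − 69.8)/9.4 = -1.0745; z_E = (5.04 − 4.94)/0.98 = 0.1020; E_A = (-1.0745 − 0.1020)/√2 = -0.8319.
Condition B: z_P = (62.1 − 69.8)/9.4 = -0.8191; z_E = (5.19 − 4.94)/0.98 = 0.2551; E_B = (-0.8191 − 0.2551)/√2 = -0.7596.
E_A − E_B = -0.8319 − (-0.7596) = -0.0723 ≈ -0.07.

-0.07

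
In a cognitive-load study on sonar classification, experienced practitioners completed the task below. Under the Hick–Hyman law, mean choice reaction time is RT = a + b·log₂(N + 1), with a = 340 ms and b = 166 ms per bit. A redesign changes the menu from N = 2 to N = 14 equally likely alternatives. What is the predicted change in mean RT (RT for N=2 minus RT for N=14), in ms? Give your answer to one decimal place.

RT(2) = 340 + 166·log₂(3) = 340 + 166·1.5850 = 603.1100 ms.
RT(14) = 340 + 166·log₂(15) = 340 + 166·3.9069 = 988.5454 ms.
Difference = 603.1100 − 988.5454 = -385.4354 ≈ -385.4 ms.

-385.4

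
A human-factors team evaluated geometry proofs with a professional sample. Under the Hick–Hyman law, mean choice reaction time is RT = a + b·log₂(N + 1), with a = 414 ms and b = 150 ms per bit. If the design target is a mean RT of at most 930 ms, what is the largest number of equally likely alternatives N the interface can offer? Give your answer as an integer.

9

Set 414 + 150·log₂(N + 1) ≤ 930.
log₂(N + 1) ≤ (930 − 414) / 150 = 3.4400.
N + 1 ≤ 2^3.4400 = 10.8528.
N ≤ 9.8528, so the largest integer N is 9.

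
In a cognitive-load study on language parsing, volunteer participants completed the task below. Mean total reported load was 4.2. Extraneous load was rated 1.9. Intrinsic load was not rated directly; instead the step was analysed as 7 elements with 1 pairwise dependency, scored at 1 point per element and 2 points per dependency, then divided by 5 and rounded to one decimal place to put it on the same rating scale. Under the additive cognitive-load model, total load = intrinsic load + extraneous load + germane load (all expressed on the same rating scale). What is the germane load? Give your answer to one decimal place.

Intrinsic (element-interactivity): (7 × 1 + 1 × 2) / 5 = 9 / 5 = 1.8000 → 1.8.
germane load = total − intrinsic − extraneous
             = 4.2 − 1.8 − 1.9 = 0.5.

0.5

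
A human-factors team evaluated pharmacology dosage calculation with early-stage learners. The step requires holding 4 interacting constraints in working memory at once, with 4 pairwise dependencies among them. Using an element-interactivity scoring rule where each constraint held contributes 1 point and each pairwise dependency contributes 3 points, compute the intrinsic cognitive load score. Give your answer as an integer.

Element contribution: 4 × 1 = 4.
Interaction contribution: 4 × 3 = 12.
Intrinsic load = 4 + 12 = 16.

16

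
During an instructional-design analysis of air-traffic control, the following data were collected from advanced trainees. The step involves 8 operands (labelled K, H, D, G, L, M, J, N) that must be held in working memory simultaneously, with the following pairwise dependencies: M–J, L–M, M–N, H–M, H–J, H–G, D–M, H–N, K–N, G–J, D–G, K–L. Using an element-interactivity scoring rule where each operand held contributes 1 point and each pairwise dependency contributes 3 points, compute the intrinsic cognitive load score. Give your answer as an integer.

44

Count of operands held simultaneously: 8.
Count of pairwise dependencies listed: 12.
Element contribution: 8 × 1 = 8.
Interaction contribution: 12 × 3 = 36.
Intrinsic load = 8 + 36 = 44.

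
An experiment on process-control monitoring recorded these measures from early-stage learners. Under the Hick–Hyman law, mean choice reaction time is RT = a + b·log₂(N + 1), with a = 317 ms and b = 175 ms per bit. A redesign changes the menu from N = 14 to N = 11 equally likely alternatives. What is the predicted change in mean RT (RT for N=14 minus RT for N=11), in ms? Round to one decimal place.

RT(14) = 317 + 175·log₂(15) = 317 + 175·3.9069 = 1000.7075 ms.
RT(11) = 317 + 175·log₂(12) = 317 + 175·3.5850 = 944.3750 ms.
Difference = 1000.7075 − 944.3750 = 56.3325 ≈ 56.3 ms.

56.3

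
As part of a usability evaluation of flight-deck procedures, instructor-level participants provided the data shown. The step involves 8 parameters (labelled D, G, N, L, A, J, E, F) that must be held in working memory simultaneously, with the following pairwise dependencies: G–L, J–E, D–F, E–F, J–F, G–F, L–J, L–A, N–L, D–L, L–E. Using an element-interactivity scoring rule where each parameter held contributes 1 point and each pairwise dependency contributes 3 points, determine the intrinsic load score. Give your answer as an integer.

41

Count of parameters held simultaneously: 8.
Count of pairwise dependencies listed: 11.
Element contribution: 8 × 1 = 8.
Interaction contribution: 11 × 3 = 33.
Intrinsic load = 8 + 33 = 41.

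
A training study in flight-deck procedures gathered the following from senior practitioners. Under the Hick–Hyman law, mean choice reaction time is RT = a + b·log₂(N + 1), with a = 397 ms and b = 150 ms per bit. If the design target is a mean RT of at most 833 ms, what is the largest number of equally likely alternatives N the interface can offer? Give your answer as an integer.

6

Set 397 + 150·log₂(N + 1) ≤ 833.
log₂(N + 1) ≤ (833 − 397) / 150 = 2.9067.
N + 1 ≤ 2^2.9067 = 7.4990.
N ≤ 6.4990, so the largest integer N is 6.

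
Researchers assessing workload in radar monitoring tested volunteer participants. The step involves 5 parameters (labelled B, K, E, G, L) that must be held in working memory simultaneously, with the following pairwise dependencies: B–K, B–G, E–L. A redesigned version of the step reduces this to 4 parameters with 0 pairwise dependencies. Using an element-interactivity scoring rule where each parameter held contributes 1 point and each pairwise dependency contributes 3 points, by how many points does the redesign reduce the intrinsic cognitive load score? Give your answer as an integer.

Original: 5 × 1 + 3 × 3 = 5 + 9 = 14.
Redesigned: 4 × 1 + 0 × 3 = 4 + 0 = 4.
Reduction = 14 − 4 = 10.

10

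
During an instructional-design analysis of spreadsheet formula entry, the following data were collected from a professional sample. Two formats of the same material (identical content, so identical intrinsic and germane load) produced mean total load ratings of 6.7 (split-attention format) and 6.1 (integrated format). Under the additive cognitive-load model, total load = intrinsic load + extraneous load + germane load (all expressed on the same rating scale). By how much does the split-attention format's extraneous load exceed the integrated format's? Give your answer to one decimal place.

0.6

Intrinsic and germane load are equal across formats, so the difference in total load equals the difference in extraneous load.
Extraneous-load difference = 6.7 − 6.1 = 0.6.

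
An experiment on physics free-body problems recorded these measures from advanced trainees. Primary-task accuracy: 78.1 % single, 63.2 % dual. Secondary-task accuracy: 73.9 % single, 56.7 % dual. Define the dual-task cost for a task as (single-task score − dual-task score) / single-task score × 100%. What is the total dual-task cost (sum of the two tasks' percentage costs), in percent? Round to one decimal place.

42.4

Primary cost = (78.1 − 63.2) / 78.1 × 100% = 19.0781%.
Secondary cost = (73.9 − 56.7) / 73.9 × 100% = 23.2747%.
Total = 19.0781% + 23.2747% = 42.3528% ≈ 42.4%.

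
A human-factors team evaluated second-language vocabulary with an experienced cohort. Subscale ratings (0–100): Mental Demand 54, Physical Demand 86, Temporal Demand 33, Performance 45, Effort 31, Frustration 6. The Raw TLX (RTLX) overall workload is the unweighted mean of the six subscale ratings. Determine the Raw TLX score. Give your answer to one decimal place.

42.5

Sum of ratings = 54 + 86 + 33 + 45 + 31 + 6 = 255.
RTLX = 255 / 6 = 42.5000 ≈ 42.5.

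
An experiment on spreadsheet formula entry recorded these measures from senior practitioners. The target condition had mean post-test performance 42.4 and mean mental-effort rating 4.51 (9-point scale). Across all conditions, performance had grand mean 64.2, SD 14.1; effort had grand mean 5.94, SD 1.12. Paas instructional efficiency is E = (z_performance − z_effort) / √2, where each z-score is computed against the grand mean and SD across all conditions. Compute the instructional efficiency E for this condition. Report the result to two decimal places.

z_performance = (42.4 − 64.2) / 14.1 = -21.8000 / 14.1 = -1.5461.
z_effort = (4.51 − 5.94) / 1.12 = -1.4300 / 1.12 = -1.2768.
z_P − z_E = -1.5461 − (-1.2768) = -0.2693.
E = -0.2693 / √2 = -0.2693 / 1.41421 = -0.1904 ≈ -0.19.

-0.19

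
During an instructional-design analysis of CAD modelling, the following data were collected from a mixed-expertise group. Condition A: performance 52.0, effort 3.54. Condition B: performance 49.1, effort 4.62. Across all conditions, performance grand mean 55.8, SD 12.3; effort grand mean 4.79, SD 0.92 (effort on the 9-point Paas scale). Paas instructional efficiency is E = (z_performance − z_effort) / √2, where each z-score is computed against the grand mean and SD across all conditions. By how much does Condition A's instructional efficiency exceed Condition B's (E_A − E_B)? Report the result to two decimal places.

Condition A: z_P = (52.0 − 55.8)/12.3 = -0.3089; z_E = (3.54 − 4.79)/0.92 = -1.3587; E_A = (-0.3089 − (-1.3587))/√2 = 0.7423.
Condition B: z_P = (49.1 − 55.8)/12.3 = -0.5447; z_E = (4.62 − 4.79)/0.92 = -0.1848; E_B = (-0.5447 − (-0.1848))/√2 = -0.2545.
E_A − E_B = 0.7423 − (-0.2545) = 0.9968 ≈ 1.00.

1.00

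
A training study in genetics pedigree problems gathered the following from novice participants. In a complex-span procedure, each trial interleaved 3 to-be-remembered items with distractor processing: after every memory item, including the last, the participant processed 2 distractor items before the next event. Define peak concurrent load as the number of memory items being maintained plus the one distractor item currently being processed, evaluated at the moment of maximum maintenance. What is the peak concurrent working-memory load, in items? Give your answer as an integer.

4

Maintenance is greatest during the distractor(s) after memory item 3: all 3 memory items are being held.
One distractor item is concurrently being processed.
Peak concurrent load = 3 + 1 = 4 items.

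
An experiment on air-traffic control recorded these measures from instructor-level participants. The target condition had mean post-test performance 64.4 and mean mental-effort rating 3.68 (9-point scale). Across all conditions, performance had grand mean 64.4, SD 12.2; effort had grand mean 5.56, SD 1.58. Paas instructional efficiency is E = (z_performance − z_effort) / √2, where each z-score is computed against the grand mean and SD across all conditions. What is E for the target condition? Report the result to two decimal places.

0.84

z_performance = (64.4 − 64.4) / 12.2 = 0.0000 / 12.2 = 0.0000.
z_effort = (3.68 − 5.56) / 1.58 = -1.8800 / 1.58 = -1.1899.
z_P − z_E = 0.0000 − (-1.1899) = 1.1899.
E = 1.1899 / √2 = 1.1899 / 1.41421 = 0.8414 ≈ 0.84.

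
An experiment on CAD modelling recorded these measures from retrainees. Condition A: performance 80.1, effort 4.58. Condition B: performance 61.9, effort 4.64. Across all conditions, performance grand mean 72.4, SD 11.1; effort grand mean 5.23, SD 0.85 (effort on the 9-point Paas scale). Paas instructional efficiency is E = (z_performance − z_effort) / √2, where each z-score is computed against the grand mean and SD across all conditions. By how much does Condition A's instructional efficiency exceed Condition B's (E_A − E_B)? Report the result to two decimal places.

Condition A: z_P = (80.1 − 72.4)/11.1 = 0.6937; z_E = (4.58 − 5.23)/0.85 = -0.7647; E_A = (0.6937 − (-0.7647))/√2 = 1.0312.
Condition B: z_P = (61.9 − 72.4)/11.1 = -0.9459; z_E = (4.64 − 5.23)/0.85 = -0.6941; E_B = (-0.9459 − (-0.6941))/√2 = -0.1780.
E_A − E_B = 1.0312 − (-0.1780) = 1.2092 ≈ 1.21.

1.21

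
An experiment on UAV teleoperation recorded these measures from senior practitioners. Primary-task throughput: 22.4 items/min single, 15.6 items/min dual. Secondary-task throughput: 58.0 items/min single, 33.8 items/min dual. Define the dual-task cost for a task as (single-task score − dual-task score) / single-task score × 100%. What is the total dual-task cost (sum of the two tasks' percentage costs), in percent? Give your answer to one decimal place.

Primary cost = (22.4 − 15.6) / 22.4 × 100% = 30.3571%.
Secondary cost = (58.0 − 33.8) / 58.0 × 100% = 41.7241%.
Total = 30.3571% + 41.7241% = 72.0812% ≈ 72.1%.

72.1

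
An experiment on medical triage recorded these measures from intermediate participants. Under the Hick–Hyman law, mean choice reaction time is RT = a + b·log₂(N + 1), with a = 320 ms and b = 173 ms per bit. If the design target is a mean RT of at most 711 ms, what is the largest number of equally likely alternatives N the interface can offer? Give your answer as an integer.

3

Set 320 + 173·log₂(N + 1) ≤ 711.
log₂(N + 1) ≤ (711 − 320) / 173 = 2.2601.
N + 1 ≤ 2^2.2601 = 4.7902.
N ≤ 3.7902, so the largest integer N is 3.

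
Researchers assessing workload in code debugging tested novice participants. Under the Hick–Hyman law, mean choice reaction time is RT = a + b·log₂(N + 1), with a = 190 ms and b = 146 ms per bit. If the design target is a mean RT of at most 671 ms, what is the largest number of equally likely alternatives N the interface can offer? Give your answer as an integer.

Set 190 + 146·log₂(N + 1) ≤ 671.
log₂(N + 1) ≤ (671 − 190) / 146 = 3.2945.
N + 1 ≤ 2^3.2945 = 9.8117.
N ≤ 8.8117, so the largest integer N is 8.

8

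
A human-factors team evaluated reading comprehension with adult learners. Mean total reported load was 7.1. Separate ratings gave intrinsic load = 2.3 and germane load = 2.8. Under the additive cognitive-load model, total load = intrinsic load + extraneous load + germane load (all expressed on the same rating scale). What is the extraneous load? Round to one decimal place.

extraneous load = total − intrinsic − germane
             = 7.1 − 2.3 − 2.8 = 2.0.

2.0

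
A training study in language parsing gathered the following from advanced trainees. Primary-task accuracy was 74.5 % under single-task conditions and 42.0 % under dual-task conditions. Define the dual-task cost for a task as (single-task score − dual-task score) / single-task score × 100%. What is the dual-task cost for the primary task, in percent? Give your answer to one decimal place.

Cost = (74.5 − 42.0) / 74.5 × 100%
     = 32.5000 / 74.5 × 100% = 43.6242%.
≈ 43.6%.

43.6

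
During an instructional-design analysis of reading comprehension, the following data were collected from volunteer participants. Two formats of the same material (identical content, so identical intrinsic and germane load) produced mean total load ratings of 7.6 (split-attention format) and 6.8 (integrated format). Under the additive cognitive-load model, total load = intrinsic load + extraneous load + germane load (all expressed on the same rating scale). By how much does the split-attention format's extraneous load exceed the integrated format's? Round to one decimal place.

0.8

Intrinsic and germane load are equal across formats, so the difference in total load equals the difference in extraneous load.
Extraneous-load difference = 7.6 − 6.8 = 0.8.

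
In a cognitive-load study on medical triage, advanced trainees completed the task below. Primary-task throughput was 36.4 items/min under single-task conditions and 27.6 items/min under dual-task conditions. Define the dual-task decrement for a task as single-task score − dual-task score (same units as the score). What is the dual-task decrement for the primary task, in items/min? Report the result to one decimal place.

8.8

Decrement = 36.4 − 27.6 = 8.8000 items/min ≈ 8.8 items/min.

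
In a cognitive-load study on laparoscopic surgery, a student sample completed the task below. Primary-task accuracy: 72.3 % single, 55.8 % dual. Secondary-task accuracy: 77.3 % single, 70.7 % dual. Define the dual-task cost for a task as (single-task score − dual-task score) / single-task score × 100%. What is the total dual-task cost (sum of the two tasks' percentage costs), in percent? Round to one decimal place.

Primary cost = (72.3 − 55.8) / 72.3 × 100% = 22.8216%.
Secondary cost = (77.3 − 70.7) / 77.3 × 100% = 8.5382%.
Total = 22.8216% + 8.5382% = 31.3598% ≈ 31.4%.

31.4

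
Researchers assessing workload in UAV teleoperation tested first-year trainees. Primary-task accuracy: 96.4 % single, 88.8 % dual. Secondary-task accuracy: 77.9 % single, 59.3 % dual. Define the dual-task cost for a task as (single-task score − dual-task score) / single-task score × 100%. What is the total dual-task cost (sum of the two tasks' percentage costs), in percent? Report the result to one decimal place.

Primary cost = (96.4 − 88.8) / 96.4 × 100% = 7.8838%.
Secondary cost = (77.9 − 59.3) / 77.9 × 100% = 23.8768%.
Total = 7.8838% + 23.8768% = 31.7606% ≈ 31.8%.

31.8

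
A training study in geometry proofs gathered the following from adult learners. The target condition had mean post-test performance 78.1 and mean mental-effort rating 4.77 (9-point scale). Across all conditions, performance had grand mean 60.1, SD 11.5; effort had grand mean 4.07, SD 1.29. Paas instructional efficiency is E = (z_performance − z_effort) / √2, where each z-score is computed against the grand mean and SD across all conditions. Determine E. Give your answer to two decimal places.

z_performance = (78.1 − 60.1) / 11.5 = 18.0000 / 11.5 = 1.5652.
z_effort = (4.77 − 4.07) / 1.29 = 0.7000 / 1.29 = 0.5426.
z_P − z_E = 1.5652 − 0.5426 = 1.0226.
E = 1.0226 / √2 = 1.0226 / 1.41421 = 0.7231 ≈ 0.72.

0.72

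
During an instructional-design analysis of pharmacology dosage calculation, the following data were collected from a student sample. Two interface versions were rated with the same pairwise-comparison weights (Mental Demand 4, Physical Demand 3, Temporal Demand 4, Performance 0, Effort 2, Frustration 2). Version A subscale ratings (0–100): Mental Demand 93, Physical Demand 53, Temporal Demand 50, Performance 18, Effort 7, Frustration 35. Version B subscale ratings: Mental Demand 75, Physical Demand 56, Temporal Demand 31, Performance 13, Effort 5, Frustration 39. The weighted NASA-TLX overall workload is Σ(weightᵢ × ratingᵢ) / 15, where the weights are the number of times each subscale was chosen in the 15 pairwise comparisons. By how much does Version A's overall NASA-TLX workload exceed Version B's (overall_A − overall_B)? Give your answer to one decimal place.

Version A weighted sum = 4·93 + 3·53 + 4·50 + 0·18 + 2·7 + 2·35 = 372 + 159 + 200 + 0 + 14 + 70 = 815; overall_A = 815/15 = 54.3333.
Version B weighted sum = 4·75 + 3·56 + 4·31 + 0·13 + 2·5 + 2·39 = 300 + 168 + 124 + 0 + 10 + 78 = 680; overall_B = 680/15 = 45.3333.
Difference = 54.3333 − 45.3333 = 9.0000 ≈ 9.0.

9.0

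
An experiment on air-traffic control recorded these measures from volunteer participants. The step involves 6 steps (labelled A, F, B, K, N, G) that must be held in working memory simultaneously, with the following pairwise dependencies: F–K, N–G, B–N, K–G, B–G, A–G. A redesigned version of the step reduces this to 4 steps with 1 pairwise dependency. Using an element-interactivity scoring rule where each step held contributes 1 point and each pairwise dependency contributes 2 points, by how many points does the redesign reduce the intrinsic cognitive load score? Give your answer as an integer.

Original: 6 × 1 + 6 × 2 = 6 + 12 = 18.
Redesigned: 4 × 1 + 1 × 2 = 4 + 2 = 6.
Reduction = 18 − 6 = 12.

12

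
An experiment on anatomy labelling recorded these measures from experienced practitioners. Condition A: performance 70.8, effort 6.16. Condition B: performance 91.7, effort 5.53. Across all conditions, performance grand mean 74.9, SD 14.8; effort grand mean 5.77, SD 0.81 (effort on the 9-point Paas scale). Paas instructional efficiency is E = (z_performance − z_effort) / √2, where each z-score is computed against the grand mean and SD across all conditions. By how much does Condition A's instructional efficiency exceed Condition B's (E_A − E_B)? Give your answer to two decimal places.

Condition A: z_P = (70.8 − 74.9)/14.8 = -0.2770; z_E = (6.16 − 5.77)/0.81 = 0.4815; E_A = (-0.2770 − 0.4815)/√2 = -0.5363.
Condition B: z_P = (91.7 − 74.9)/14.8 = 1.1351; z_E = (5.53 − 5.77)/0.81 = -0.2963; E_B = (1.1351 − (-0.2963))/√2 = 1.0122.
E_A − E_B = -0.5363 − 1.0122 = -1.5485 ≈ -1.55.

-1.55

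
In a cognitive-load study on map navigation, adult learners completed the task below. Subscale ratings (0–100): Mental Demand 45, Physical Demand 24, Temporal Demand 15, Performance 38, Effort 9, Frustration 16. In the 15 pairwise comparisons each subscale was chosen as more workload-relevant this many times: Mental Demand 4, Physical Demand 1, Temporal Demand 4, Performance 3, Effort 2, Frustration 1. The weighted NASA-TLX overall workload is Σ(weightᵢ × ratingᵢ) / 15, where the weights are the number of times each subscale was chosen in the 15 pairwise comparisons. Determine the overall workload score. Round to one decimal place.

The tallies are the weights (they sum to 15).
Weighted sum = 4·45 + 1·24 + 4·15 + 3·38 + 2·9 + 1·16
            = 180 + 24 + 60 + 114 + 18 + 16 = 412.
Overall workload = 412 / 15 = 27.4667 ≈ 27.5.

27.5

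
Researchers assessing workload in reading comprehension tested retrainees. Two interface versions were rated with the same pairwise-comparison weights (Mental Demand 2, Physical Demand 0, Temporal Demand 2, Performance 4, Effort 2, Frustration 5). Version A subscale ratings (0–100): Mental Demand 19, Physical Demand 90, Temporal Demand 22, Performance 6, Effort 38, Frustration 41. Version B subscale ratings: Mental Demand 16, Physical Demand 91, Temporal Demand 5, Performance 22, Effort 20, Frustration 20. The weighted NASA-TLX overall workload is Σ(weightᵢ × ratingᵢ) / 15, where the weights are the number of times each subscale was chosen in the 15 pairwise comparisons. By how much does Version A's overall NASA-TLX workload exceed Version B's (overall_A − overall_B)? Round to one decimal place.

Version A weighted sum = 2·19 + 0·90 + 2·22 + 4·6 + 2·38 + 5·41 = 38 + 0 + 44 + 24 + 76 + 205 = 387; overall_A = 387/15 = 25.8000.
Version B weighted sum = 2·16 + 0·91 + 2·5 + 4·22 + 2·20 + 5·20 = 32 + 0 + 10 + 88 + 40 + 100 = 270; overall_B = 270/15 = 18.0000.
Difference = 25.8000 − 18.0000 = 7.8000 ≈ 7.8.

7.8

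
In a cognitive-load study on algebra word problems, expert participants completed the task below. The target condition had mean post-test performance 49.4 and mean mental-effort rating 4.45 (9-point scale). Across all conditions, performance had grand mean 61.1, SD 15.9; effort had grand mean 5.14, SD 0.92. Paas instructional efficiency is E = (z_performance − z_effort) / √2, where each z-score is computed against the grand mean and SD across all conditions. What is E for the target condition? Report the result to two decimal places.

0.01

z_performance = (49.4 − 61.1) / 15.9 = -11.7000 / 15.9 = -0.7358.
z_effort = (4.45 − 5.14) / 0.92 = -0.6900 / 0.92 = -0.7500.
z_P − z_E = -0.7358 − (-0.7500) = 0.0142.
E = 0.0142 / √2 = 0.0142 / 1.41421 = 0.0100 ≈ 0.01.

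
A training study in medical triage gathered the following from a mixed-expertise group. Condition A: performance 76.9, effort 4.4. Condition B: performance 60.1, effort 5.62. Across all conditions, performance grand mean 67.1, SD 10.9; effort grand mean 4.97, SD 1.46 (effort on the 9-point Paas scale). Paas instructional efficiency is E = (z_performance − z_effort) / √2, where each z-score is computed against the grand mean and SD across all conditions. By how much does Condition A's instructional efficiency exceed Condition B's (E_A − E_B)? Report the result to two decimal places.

1.68

Condition A: z_P = (76.9 − 67.1)/10.9 = 0.8991; z_E = (4.4 − 4.97)/1.46 = -0.3904; E_A = (0.8991 − (-0.3904))/√2 = 0.9118.
Condition B: z_P = (60.1 − 67.1)/10.9 = -0.6422; z_E = (5.62 − 4.97)/1.46 = 0.4452; E_B = (-0.6422 − 0.4452)/√2 = -0.7689.
E_A − E_B = 0.9118 − (-0.7689) = 1.6807 ≈ 1.68.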